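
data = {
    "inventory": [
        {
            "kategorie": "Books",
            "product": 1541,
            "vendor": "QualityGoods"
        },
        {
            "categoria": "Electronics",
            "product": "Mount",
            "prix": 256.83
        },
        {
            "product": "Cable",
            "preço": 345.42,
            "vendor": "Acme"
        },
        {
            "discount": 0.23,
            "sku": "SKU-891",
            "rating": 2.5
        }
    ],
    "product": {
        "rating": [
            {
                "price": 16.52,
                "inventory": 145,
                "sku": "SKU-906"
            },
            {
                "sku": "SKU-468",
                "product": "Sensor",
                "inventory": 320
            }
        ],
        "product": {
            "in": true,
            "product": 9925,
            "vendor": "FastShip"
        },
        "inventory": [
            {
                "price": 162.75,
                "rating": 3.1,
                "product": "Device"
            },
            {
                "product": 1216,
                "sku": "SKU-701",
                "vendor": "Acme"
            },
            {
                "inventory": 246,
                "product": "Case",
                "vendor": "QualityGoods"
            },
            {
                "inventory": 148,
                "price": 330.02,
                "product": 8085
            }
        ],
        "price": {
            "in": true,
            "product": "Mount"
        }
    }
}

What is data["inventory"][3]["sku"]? "SKU-891"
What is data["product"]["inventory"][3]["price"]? 330.02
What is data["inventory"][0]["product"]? 1541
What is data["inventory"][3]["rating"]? 2.5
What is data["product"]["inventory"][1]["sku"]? "SKU-701"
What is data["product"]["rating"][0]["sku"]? "SKU-906"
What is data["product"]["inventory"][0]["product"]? "Device"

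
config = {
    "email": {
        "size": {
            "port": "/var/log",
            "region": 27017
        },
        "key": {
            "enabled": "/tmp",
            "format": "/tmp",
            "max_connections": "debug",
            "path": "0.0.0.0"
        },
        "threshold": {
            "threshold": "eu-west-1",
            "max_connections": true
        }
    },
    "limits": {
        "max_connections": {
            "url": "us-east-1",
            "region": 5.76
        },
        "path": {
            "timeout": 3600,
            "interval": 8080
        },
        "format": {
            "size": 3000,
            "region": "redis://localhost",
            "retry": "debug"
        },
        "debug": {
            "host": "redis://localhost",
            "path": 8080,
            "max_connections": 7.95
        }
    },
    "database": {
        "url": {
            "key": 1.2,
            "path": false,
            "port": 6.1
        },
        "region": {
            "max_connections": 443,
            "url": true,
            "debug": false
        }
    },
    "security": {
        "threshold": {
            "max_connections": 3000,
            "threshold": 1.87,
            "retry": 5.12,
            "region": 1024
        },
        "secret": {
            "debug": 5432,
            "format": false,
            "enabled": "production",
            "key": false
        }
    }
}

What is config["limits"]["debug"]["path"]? 8080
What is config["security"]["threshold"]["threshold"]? 1.87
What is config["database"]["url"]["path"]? False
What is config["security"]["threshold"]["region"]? 1024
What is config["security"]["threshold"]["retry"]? 5.12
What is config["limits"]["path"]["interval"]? 8080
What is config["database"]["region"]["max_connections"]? 443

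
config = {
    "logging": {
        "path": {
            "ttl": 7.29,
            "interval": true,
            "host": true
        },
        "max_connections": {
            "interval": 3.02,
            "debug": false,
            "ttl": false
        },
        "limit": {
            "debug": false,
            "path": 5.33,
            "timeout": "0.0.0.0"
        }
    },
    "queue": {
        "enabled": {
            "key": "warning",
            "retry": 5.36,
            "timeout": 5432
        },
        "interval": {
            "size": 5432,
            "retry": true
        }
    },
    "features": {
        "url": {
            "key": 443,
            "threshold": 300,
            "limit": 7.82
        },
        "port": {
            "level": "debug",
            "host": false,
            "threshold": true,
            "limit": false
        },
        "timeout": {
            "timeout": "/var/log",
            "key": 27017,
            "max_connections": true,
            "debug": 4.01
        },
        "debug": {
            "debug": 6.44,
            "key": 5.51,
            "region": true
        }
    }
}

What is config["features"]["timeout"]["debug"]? 4.01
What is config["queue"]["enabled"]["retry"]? 5.36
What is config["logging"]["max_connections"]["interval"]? 3.02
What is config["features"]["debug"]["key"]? 5.51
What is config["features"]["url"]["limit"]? 7.82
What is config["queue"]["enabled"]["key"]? "warning"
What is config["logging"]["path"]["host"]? True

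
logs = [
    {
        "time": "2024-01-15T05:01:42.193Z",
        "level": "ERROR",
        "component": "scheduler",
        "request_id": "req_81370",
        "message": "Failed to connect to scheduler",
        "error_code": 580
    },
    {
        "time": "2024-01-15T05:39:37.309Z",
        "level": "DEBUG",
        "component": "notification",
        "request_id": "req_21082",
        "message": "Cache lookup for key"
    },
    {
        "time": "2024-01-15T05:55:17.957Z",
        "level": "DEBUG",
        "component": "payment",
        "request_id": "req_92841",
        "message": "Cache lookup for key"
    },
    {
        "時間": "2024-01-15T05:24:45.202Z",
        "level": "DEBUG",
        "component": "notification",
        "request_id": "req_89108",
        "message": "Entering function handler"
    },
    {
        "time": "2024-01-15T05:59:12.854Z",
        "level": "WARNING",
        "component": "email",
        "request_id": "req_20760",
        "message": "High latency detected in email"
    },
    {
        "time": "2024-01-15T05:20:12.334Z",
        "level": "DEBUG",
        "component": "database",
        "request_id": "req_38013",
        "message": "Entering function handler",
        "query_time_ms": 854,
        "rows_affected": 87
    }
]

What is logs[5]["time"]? "2024-01-15T05:20:12.334Z"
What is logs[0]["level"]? "ERROR"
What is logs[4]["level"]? "WARNING"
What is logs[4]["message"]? "High latency detected in email"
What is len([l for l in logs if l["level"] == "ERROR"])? 1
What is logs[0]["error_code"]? 580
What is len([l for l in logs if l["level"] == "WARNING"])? 1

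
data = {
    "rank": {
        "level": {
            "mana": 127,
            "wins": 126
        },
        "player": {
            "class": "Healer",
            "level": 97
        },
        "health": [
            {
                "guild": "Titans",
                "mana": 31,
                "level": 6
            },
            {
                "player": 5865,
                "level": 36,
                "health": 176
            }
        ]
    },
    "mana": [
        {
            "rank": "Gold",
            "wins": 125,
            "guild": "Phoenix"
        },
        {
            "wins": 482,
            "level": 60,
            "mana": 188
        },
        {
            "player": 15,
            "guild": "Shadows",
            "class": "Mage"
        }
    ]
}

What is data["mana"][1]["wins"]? 482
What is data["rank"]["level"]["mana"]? 127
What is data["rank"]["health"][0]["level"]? 6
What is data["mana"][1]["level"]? 60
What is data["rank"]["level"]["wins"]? 126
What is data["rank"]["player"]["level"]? 97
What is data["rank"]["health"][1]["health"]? 176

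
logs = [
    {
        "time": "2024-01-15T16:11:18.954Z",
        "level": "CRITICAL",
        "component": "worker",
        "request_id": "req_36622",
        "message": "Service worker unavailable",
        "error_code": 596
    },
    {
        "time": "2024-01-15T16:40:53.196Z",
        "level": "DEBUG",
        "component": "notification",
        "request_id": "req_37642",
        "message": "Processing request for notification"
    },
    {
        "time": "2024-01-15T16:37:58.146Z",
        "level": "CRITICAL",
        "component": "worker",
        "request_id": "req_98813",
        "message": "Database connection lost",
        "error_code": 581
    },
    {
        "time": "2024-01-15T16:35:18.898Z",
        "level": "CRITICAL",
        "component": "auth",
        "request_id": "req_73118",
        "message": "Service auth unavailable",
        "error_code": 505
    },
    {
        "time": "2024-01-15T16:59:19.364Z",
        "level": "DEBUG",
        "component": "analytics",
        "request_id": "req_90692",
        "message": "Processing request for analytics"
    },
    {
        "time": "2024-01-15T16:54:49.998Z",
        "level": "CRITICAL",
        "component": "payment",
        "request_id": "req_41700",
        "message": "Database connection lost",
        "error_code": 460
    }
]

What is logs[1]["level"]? "DEBUG"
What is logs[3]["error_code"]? 505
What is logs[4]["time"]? "2024-01-15T16:59:19.364Z"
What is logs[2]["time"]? "2024-01-15T16:37:58.146Z"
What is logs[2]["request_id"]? "req_98813"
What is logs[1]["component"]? "notification"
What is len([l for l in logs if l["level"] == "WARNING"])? 0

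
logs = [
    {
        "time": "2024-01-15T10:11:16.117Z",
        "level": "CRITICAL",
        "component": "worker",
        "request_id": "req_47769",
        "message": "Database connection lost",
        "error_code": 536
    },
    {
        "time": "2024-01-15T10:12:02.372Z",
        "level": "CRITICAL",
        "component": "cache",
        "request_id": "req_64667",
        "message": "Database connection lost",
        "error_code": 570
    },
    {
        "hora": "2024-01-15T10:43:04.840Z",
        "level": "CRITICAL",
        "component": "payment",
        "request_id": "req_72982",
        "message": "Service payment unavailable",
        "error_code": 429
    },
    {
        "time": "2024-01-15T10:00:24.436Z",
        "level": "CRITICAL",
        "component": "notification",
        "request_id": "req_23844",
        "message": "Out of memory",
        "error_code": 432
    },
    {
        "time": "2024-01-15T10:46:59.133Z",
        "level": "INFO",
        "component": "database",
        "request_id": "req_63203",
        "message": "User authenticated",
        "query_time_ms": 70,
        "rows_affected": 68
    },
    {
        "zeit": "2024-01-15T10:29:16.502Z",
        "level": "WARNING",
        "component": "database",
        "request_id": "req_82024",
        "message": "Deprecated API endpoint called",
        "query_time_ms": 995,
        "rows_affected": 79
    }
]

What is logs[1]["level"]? "CRITICAL"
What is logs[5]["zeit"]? "2024-01-15T10:29:16.502Z"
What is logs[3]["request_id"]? "req_23844"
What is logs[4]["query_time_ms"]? 70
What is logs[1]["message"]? "Database connection lost"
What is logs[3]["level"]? "CRITICAL"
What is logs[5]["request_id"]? "req_82024"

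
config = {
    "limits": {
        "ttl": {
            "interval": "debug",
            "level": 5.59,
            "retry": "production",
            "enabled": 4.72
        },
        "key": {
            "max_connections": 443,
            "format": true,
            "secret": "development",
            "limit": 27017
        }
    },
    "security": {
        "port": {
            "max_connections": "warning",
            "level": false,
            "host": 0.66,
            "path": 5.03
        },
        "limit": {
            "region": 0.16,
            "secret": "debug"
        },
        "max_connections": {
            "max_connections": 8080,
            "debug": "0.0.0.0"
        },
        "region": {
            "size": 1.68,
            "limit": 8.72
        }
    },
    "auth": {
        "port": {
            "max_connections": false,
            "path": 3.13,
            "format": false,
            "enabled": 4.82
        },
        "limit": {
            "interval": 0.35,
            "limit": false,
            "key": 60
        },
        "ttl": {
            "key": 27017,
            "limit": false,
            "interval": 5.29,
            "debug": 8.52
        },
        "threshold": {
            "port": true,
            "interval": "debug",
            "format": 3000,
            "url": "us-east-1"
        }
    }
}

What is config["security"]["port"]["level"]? False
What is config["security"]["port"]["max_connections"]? "warning"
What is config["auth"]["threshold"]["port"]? True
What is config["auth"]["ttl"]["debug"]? 8.52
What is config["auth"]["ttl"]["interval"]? 5.29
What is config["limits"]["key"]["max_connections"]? 443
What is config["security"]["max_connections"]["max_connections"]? 8080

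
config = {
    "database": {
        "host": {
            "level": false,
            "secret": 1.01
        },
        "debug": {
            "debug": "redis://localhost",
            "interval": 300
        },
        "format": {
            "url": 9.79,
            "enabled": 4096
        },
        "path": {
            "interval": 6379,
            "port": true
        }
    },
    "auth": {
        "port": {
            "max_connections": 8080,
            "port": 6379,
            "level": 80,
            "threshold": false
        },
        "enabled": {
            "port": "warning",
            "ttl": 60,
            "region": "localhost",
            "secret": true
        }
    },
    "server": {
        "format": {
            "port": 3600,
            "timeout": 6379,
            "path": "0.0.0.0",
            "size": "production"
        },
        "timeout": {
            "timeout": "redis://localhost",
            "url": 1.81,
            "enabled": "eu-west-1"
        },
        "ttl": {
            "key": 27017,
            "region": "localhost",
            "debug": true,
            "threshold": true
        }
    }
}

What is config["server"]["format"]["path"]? "0.0.0.0"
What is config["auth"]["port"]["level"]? 80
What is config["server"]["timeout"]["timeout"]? "redis://localhost"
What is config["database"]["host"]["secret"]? 1.01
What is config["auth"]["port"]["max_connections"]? 8080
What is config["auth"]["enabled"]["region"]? "localhost"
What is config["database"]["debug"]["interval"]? 300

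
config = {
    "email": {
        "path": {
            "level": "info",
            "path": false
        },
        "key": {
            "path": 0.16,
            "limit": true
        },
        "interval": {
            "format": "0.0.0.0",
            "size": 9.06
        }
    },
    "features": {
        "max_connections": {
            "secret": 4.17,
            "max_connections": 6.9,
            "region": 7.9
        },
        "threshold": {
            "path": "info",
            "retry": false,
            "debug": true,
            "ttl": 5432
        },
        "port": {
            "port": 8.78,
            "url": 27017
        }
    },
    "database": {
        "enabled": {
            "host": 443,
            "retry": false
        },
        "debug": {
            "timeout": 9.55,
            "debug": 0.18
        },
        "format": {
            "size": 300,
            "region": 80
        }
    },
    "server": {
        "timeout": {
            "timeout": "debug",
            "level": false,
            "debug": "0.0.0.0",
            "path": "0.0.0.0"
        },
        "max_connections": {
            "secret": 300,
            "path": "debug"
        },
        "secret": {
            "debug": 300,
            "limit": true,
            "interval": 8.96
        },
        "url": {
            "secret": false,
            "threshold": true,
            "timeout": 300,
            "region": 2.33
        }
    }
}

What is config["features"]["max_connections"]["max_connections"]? 6.9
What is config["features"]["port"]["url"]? 27017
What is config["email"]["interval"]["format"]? "0.0.0.0"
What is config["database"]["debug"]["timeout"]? 9.55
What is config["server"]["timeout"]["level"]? False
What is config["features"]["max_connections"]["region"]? 7.9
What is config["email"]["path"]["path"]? False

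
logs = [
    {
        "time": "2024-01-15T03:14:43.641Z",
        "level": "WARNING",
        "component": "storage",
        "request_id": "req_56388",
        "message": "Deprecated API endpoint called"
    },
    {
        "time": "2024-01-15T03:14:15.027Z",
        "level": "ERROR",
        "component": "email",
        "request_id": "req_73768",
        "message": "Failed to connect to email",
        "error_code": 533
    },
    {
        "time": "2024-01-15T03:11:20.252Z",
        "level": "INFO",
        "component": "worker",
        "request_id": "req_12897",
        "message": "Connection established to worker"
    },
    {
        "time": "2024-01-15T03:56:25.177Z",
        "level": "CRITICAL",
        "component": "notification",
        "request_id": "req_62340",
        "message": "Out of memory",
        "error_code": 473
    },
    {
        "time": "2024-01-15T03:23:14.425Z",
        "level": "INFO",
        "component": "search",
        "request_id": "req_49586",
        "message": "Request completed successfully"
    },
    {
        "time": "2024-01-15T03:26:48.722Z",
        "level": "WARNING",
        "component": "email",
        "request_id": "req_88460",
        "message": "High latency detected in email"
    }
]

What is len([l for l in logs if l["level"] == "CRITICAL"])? 1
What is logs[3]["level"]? "CRITICAL"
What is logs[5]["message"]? "High latency detected in email"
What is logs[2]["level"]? "INFO"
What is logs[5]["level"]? "WARNING"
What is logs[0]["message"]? "Deprecated API endpoint called"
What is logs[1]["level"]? "ERROR"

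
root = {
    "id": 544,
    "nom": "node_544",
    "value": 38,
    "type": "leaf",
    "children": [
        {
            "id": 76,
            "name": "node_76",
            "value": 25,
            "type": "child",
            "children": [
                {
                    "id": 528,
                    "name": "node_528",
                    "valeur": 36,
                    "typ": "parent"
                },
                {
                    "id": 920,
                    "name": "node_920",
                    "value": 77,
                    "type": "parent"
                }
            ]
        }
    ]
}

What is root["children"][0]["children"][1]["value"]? 77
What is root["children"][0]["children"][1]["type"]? "parent"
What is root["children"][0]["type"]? "child"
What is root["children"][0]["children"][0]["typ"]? "parent"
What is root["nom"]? "node_544"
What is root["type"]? "leaf"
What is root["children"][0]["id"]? 76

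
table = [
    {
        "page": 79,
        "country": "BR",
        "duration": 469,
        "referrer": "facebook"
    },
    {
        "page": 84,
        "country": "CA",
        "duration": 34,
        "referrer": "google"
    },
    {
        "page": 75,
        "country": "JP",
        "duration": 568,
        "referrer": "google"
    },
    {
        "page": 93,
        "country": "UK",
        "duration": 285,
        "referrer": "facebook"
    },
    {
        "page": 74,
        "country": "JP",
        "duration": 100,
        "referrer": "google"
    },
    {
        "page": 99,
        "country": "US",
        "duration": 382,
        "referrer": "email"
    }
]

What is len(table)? 6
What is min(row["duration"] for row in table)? 34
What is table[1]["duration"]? 34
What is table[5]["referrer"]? "email"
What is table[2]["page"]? 75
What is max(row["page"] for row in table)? 99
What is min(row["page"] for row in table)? 74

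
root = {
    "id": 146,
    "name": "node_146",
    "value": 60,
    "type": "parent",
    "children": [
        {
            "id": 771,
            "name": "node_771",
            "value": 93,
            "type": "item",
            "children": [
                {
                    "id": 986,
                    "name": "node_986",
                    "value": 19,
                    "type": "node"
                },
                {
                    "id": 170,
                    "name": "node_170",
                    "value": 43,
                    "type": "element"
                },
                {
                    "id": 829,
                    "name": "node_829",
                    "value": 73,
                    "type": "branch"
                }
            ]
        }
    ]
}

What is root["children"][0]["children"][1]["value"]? 43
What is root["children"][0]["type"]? "item"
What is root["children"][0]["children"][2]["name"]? "node_829"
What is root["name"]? "node_146"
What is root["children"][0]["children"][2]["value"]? 73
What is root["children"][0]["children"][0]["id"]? 986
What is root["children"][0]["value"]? 93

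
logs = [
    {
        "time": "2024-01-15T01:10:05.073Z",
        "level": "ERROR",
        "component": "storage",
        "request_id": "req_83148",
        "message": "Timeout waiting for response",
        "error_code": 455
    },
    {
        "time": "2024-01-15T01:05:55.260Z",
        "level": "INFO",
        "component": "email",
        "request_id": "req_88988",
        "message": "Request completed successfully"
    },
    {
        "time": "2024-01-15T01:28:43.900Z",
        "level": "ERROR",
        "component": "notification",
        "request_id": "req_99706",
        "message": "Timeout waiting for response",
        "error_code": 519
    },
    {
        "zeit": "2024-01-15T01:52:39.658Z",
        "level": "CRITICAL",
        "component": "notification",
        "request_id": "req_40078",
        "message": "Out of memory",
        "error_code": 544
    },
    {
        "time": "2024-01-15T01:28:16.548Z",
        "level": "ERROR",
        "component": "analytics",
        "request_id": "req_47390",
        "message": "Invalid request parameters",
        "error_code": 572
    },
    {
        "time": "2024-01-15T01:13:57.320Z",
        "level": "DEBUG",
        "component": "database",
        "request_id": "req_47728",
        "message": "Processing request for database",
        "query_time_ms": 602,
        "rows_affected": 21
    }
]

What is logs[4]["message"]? "Invalid request parameters"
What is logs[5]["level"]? "DEBUG"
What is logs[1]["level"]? "INFO"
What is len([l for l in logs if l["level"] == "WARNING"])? 0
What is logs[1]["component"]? "email"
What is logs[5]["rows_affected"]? 21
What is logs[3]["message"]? "Out of memory"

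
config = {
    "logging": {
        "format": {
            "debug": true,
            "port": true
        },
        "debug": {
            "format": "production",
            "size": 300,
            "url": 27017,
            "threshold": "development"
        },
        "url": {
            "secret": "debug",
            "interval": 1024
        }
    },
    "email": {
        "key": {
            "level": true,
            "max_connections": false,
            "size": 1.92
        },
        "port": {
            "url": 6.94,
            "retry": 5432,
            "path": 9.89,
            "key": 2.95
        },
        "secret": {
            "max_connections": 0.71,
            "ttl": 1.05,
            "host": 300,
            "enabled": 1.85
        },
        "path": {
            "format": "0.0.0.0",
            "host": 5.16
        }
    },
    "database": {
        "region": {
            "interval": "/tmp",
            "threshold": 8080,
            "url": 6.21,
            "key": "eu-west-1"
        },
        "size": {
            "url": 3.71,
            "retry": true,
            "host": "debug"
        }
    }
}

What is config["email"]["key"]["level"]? True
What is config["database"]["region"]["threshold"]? 8080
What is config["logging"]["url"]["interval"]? 1024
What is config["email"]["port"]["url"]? 6.94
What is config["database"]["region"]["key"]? "eu-west-1"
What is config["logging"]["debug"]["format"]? "production"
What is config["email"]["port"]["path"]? 9.89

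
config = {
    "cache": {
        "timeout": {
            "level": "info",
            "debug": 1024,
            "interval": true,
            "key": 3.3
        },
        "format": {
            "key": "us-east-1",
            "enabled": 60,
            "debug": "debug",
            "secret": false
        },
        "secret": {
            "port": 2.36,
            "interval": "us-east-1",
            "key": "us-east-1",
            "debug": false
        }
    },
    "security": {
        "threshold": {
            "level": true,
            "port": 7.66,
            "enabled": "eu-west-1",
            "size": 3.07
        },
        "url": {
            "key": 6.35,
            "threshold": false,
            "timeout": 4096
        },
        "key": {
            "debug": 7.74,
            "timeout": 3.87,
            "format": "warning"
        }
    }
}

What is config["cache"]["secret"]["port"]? 2.36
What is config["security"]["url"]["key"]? 6.35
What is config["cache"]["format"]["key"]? "us-east-1"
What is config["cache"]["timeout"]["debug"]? 1024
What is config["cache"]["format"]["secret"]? False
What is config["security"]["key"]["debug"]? 7.74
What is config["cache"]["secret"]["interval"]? "us-east-1"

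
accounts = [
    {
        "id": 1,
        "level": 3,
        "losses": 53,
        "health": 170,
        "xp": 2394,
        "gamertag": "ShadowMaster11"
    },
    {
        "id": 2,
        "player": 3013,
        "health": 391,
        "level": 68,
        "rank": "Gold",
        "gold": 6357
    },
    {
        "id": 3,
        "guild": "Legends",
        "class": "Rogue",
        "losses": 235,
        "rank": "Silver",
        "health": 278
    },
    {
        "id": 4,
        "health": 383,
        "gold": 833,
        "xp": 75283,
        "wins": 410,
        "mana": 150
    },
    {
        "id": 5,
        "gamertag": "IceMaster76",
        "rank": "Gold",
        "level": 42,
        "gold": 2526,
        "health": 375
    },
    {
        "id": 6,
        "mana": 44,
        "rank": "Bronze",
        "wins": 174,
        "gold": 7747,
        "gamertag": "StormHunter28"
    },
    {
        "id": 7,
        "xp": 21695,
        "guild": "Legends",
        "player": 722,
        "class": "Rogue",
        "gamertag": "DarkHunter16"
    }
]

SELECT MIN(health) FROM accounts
170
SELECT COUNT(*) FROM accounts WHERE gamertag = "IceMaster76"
1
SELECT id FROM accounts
[1, 2, 3, 4, 5, 6, 7]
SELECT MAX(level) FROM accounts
68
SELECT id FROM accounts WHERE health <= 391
[1, 2, 3, 4, 5]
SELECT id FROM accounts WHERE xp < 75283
[1, 7]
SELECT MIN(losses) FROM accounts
53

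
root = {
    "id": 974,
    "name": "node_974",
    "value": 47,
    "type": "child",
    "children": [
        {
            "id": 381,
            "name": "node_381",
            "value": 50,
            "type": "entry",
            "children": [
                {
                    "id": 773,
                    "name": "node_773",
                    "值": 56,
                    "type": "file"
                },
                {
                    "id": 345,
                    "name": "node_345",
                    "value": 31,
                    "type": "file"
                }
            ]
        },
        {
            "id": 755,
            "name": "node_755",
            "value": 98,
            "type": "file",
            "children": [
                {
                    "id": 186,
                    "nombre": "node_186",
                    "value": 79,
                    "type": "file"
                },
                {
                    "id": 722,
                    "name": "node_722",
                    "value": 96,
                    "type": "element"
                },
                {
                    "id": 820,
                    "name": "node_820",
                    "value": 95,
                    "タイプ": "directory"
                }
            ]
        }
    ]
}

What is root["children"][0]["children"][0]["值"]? 56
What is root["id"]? 974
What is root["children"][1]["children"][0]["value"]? 79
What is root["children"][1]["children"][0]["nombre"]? "node_186"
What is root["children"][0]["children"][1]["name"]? "node_345"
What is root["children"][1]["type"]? "file"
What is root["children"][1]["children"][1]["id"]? 722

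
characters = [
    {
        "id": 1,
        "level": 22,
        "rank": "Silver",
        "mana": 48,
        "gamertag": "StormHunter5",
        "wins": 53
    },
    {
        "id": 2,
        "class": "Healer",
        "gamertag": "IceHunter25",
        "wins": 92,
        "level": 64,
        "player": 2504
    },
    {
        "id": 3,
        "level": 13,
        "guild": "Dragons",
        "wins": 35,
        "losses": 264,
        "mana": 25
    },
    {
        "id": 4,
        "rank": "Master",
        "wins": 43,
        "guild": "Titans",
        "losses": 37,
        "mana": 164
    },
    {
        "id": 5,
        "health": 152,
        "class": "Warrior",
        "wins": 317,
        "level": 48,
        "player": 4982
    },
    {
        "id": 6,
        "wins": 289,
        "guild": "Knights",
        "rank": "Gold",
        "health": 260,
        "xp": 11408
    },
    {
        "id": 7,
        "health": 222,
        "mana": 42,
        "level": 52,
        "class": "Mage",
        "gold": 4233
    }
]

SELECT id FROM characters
[1, 2, 3, 4, 5, 6, 7]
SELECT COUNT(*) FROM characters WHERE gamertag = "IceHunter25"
1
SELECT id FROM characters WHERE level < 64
[1, 3, 5, 7]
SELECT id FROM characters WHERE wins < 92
[1, 3, 4]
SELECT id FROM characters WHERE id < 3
[1, 2]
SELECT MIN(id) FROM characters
1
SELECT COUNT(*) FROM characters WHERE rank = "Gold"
1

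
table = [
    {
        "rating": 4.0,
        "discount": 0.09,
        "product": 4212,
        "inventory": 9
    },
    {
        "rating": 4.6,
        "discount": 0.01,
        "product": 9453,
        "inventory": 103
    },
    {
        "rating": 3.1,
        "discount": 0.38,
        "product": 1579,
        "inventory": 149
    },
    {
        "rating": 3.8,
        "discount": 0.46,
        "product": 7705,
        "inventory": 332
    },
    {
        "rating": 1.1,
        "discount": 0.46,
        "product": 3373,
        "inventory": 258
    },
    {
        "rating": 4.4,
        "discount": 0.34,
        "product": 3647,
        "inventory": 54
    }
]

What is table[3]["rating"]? 3.8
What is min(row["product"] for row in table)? 1579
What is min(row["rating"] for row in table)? 1.1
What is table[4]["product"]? 3373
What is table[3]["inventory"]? 332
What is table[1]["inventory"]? 103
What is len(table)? 6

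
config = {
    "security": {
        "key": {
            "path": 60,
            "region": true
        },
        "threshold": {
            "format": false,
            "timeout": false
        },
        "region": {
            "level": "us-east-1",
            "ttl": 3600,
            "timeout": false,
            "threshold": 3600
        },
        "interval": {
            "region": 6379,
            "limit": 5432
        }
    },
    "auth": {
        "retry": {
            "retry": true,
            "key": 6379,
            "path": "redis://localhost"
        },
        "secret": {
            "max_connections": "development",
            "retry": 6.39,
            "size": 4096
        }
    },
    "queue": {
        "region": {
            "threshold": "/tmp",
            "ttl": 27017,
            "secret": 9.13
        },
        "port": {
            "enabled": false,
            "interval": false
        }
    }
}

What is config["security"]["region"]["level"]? "us-east-1"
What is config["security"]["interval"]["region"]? 6379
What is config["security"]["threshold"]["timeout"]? False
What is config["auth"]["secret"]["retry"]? 6.39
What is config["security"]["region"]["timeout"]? False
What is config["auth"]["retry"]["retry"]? True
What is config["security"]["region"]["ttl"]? 3600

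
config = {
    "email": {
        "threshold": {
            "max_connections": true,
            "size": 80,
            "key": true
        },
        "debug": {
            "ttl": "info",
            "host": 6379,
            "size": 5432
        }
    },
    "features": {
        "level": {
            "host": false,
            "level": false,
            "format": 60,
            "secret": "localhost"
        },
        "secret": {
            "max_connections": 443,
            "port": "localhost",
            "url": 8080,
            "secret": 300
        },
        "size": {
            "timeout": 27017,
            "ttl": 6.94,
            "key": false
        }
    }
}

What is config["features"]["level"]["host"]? False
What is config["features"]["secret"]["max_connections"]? 443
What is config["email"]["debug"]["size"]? 5432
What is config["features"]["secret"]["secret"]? 300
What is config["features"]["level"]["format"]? 60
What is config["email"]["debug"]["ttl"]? "info"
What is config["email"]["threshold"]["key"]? True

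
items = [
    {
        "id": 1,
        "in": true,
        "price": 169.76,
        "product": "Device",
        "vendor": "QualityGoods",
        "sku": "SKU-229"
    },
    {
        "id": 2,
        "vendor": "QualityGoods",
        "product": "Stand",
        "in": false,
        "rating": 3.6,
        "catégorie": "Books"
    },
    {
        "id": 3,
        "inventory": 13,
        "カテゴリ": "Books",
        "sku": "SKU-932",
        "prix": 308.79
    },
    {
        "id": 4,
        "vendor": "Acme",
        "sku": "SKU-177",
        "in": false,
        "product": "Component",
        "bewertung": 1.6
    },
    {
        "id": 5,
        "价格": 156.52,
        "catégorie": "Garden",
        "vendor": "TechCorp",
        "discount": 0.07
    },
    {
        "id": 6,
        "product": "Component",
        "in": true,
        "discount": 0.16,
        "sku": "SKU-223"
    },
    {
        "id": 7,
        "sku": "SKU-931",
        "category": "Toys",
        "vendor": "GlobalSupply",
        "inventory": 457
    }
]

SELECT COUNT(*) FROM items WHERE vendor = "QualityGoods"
2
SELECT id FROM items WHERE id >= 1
[1, 2, 3, 4, 5, 6, 7]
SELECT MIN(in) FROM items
False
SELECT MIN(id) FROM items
1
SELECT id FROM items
[1, 2, 3, 4, 5, 6, 7]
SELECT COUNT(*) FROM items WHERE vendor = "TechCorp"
1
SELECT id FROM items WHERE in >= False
[1, 2, 4, 6]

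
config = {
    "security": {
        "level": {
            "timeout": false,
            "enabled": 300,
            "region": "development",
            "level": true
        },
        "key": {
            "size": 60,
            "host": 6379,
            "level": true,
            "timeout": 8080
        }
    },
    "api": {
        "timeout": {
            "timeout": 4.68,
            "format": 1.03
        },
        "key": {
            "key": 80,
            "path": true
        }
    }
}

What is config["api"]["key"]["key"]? 80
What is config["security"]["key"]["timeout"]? 8080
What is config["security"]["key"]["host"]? 6379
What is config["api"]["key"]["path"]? True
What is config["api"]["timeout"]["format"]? 1.03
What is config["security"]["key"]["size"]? 60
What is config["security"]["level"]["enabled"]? 300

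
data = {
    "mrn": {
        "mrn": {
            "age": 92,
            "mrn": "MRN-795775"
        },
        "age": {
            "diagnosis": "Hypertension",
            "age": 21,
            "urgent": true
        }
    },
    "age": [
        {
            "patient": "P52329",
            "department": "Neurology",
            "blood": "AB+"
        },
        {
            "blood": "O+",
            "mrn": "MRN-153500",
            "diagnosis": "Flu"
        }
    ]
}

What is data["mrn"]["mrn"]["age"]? 92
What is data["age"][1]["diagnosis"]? "Flu"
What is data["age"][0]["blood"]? "AB+"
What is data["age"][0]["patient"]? "P52329"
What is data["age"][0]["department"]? "Neurology"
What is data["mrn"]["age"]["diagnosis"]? "Hypertension"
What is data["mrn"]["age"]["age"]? 21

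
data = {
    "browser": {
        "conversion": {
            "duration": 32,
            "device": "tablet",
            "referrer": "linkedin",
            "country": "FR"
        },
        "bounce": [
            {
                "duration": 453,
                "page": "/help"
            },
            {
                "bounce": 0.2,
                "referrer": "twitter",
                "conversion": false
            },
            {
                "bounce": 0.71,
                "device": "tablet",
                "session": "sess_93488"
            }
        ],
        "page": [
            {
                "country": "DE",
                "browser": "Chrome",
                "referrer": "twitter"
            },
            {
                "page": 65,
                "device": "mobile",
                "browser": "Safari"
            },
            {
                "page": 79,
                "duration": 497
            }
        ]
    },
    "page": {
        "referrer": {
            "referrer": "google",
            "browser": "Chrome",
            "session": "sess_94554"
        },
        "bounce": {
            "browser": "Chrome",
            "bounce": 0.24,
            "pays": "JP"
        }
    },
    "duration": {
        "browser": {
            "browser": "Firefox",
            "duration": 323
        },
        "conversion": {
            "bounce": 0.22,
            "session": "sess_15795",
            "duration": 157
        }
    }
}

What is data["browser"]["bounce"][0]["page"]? "/help"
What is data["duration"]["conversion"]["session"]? "sess_15795"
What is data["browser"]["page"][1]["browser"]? "Safari"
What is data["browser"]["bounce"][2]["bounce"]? 0.71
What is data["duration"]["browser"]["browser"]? "Firefox"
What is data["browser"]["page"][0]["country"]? "DE"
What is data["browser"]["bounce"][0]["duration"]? 453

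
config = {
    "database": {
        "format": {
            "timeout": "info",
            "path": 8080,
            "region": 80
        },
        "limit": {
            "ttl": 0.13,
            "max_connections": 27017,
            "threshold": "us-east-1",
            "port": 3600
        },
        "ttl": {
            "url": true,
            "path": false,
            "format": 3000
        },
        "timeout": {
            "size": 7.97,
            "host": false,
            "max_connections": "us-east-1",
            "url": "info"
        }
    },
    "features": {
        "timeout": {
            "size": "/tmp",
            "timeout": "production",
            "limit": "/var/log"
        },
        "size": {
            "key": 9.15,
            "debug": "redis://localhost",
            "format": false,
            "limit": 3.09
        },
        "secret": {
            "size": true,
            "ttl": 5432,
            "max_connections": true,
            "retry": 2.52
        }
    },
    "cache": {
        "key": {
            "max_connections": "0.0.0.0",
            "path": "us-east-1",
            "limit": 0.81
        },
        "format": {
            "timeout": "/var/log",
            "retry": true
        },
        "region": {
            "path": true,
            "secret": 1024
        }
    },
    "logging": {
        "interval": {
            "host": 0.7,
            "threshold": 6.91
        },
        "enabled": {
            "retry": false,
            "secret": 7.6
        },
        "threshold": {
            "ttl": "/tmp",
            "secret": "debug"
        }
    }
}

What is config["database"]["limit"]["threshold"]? "us-east-1"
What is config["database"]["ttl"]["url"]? True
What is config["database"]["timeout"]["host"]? False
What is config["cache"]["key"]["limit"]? 0.81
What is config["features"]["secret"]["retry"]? 2.52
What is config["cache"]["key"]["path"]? "us-east-1"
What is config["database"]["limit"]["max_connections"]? 27017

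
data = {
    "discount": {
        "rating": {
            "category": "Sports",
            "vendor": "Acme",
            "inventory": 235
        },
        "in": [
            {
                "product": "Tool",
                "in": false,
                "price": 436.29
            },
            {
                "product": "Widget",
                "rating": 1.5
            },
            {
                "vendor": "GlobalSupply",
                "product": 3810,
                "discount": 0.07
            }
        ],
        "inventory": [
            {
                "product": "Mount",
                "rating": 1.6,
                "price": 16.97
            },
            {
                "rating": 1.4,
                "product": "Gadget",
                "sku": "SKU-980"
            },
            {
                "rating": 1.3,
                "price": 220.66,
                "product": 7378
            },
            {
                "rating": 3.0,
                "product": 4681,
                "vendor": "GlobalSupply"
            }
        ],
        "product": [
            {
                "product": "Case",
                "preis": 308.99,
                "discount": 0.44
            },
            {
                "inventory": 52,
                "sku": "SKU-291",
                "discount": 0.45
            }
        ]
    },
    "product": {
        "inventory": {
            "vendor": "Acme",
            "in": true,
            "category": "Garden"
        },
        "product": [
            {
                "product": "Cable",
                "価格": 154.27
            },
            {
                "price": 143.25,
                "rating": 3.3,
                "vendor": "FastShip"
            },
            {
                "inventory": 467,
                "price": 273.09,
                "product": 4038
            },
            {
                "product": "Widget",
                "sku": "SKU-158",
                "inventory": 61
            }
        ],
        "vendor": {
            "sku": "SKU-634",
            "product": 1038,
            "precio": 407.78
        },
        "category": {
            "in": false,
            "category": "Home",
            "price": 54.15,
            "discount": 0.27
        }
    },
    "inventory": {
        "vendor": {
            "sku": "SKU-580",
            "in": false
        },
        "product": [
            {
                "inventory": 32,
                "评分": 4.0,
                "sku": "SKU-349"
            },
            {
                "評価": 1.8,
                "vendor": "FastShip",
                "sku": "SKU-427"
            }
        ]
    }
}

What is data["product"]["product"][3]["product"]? "Widget"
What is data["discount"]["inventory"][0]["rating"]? 1.6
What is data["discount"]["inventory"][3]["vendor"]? "GlobalSupply"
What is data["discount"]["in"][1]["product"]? "Widget"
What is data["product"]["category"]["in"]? False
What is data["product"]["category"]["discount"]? 0.27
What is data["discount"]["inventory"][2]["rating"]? 1.3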